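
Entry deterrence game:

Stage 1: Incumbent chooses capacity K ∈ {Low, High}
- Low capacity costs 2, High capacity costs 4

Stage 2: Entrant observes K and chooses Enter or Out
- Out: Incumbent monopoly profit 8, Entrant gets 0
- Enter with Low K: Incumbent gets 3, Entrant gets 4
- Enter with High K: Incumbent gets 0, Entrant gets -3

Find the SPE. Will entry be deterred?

SPE: (High, Enter|Low, Out|High); Entry deterred. Incumbent net profit = 4

Work:
After Low K: Entrant enters (4 > 0)
After High K: Entrant stays out (-3 < 0)
Incumbent: Low → 3−2=1, High → 8−4=4
Incumbent chooses High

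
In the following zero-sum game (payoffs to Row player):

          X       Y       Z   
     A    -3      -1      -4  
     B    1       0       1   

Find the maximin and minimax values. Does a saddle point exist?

Maximin = 0, Minimax = 0, Saddle: True

Work:
Row minimums: [-4, 0] → maximin = 0
Column maximums: [1, 0, 1] → minimax = 0
Saddle point exists! Game value = 0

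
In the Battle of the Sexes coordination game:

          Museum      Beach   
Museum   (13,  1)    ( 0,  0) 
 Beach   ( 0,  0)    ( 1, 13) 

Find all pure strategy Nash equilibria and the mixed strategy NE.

Pure NE: (Museum, Museum) and (Beach, Beach); Mixed NE: p = 0.9286, q = 0.0714

Work:
Check pure NE:
(Museum, Museum): (13, 1) - no unilateral deviation beneficial
(Beach, Beach): (1, 13) - no unilateral deviation beneficial
Mixed NE: P1 plays Museum with p = 0.9286, P2 plays Museum with q = 0.0714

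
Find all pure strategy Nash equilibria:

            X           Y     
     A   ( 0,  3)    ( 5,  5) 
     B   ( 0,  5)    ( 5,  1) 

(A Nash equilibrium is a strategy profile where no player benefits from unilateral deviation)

Nash equilibrium: (A, Y), (B, X)

Work:
Best responses:
  P1 vs X: payoffs [0, 0] → best response A/B (payoff 0)
  P1 vs Y: payoffs [5, 5] → best response A/B (payoff 5)
  P2 vs A: payoffs [3, 5] → best response Y (payoff 5)
  P2 vs B: payoffs [5, 1] → best response X (payoff 5)
Mutual best responses: (A,Y), (B,X) → Nash equilibria.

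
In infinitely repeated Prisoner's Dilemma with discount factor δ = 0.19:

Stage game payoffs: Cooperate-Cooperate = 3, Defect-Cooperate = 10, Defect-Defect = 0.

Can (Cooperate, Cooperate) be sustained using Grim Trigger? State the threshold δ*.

δ* = 0.7; since δ = 0.19 < 0.7, cooperation cannot be sustained

Work:
For Grim Trigger:
Cooperate forever: 3/(1-δ)
Defect then punished: 10 + 0·δ/(1-δ)
Need: 3/(1-δ) ≥ 10 + 0·δ/(1-δ)
Solving: δ ≥ (T-R)/(T-P) = (10-3)/(10-0) = 0.7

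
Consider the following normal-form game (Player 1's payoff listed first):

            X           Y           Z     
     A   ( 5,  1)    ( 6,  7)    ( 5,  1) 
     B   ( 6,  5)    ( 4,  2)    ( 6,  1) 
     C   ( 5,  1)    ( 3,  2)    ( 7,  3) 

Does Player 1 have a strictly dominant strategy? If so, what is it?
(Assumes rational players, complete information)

No strictly dominant strategy exists for Player 1

Work:
A strategy strictly dominates another if it gives a strictly higher payoff against every opponent action. Compare each pair of P1's strategies column-by-column:
  A vs B: [5 vs 6, 6 vs 4, 5 vs 6] → A does not strictly dominate B (column X: 5 ≤ 6)
  A vs C: [5 vs 5, 6 vs 3, 5 vs 7] → A does not strictly dominate C (column X: 5 ≤ 5)
  B vs A: [6 vs 5, 4 vs 6, 6 vs 5] → B does not strictly dominate A (column Y: 4 ≤ 6)
  B vs C: [6 vs 5, 4 vs 3, 6 vs 7] → B does not strictly dominate C (column Z: 6 ≤ 7)
  C vs A: [5 vs 5, 3 vs 6, 7 vs 5] → C does not strictly dominate A (column X: 5 ≤ 5)
  C vs B: [5 vs 6, 3 vs 4, 7 vs 6] → C does not strictly dominate B (column X: 5 ≤ 6)
No single strategy strictly dominates all others → no strictly dominant strategy.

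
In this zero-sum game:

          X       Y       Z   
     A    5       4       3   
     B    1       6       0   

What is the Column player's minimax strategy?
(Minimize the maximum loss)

Column should play Z, value = 3

Work:
Column player minimizes Row's maximum payoff:
Column X: max payoff to Row = 5
Column Y: max payoff to Row = 6
Column Z: max payoff to Row = 3
Minimum is 3, achieved by column Z.
Minimax strategy: Z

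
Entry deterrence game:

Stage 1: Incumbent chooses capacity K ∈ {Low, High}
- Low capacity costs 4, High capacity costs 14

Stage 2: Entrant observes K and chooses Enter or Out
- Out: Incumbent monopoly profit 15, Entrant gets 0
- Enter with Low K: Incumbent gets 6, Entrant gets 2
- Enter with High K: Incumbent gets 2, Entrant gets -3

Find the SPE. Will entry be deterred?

SPE: (Low, Enter|Low, Out|High); Entry not deterred. Incumbent net profit = 2, Entrant gets 2

Work:
After Low K: Entrant enters (2 > 0)
After High K: Entrant stays out (-3 < 0)
Incumbent: Low → 6−4=2, High → 15−14=1
Incumbent chooses Low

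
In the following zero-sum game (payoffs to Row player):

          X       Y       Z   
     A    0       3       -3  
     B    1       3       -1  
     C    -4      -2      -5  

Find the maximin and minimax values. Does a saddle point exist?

Maximin = -1, Minimax = -1, Saddle: True

Work:
Row minimums: [-3, -1, -5] → maximin = -1
Column maximums: [1, 3, -1] → minimax = -1
Saddle point exists! Game value = -1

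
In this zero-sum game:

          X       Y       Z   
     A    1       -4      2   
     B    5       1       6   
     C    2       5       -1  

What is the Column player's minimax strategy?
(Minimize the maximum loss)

Column should play X or Y (all achieve the minimum), value = 5

Work:
Column player minimizes Row's maximum payoff:
Column X: max payoff to Row = 5
Column Y: max payoff to Row = 5
Column Z: max payoff to Row = 6
Minimum is 5, achieved by columns X, Y (tied).
Each of X or Y is a minimax strategy.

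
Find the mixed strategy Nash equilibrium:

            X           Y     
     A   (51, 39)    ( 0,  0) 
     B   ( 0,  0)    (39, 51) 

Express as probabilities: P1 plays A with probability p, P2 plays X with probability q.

p = 0.5667, q = 0.4333

Work:
Find probabilities that make opponent indifferent:
P2 chooses q to make P1 indifferent between A and B
P1 chooses p to make P2 indifferent between X and Y
Mixed NE: P1 plays (A: 0.5667, B: 0.4333), P2 plays (X: 0.4333, Y: 0.5667)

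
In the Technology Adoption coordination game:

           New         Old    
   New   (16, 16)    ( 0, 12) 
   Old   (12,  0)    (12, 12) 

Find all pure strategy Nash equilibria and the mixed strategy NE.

Pure NE: (New, New) and (Old, Old); Mixed NE: p = 0.75, q = 0.75

Work:
Check pure NE:
(New, New): (16, 16) - no unilateral deviation beneficial
(Old, Old): (12, 12) - no unilateral deviation beneficial
Mixed NE: P1 plays New with p = 0.75, P2 plays New with q = 0.75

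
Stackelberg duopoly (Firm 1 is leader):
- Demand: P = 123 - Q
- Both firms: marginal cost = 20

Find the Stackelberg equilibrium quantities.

q₁* (leader) = 51.5, q₂* (follower) = 25.75

Work:
Follower's reaction: q₂ = (a - c - q₁)/2
Leader substitutes: π₁ = q₁·(a - q₁ - (a-c-q₁)/2 - c)
FOC: q₁* = (123 - 20)/2 = 51.50
Then: q₂* = (123 - 20 - 51.5)/2 = 25.75
Leader has first-mover advantage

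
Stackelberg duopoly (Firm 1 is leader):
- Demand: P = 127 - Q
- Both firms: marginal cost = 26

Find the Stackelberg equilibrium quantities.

q₁* (leader) = 50.5, q₂* (follower) = 25.25

Work:
Follower's reaction: q₂ = (a - c - q₁)/2
Leader substitutes: π₁ = q₁·(a - q₁ - (a-c-q₁)/2 - c)
FOC: q₁* = (127 - 26)/2 = 50.50
Then: q₂* = (127 - 26 - 50.5)/2 = 25.25
Leader has first-mover advantage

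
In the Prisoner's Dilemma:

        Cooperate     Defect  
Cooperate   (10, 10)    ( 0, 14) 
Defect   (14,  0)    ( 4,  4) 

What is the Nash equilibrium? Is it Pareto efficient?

(Defect, Defect) is NE; not Pareto efficient

Work:
Defect dominates Cooperate for both players:
If P2 cooperates: Defect (14) > Cooperate (10)
If P2 defects: Defect (4) > Cooperate (0)
NE: (Defect, Defect) with payoff (4, 4)
But (Cooperate, Cooperate) = (10, 10) Pareto dominates (4, 4)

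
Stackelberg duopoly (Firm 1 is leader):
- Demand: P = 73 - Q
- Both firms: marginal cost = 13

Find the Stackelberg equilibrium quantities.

q₁* (leader) = 30.0, q₂* (follower) = 15.0

Work:
Follower's reaction: q₂ = (a - c - q₁)/2
Leader substitutes: π₁ = q₁·(a - q₁ - (a-c-q₁)/2 - c)
FOC: q₁* = (73 - 13)/2 = 30.00
Then: q₂* = (73 - 13 - 30.0)/2 = 15.00
Leader has first-mover advantage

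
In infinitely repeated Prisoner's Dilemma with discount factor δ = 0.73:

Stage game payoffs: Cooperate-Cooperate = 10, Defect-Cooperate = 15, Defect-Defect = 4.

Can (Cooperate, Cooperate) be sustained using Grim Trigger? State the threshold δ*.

δ* = 0.4545; since δ = 0.73 ≥ 0.4545, cooperation can be sustained

Work:
For Grim Trigger:
Cooperate forever: 10/(1-δ)
Defect then punished: 15 + 4·δ/(1-δ)
Need: 10/(1-δ) ≥ 15 + 4·δ/(1-δ)
Solving: δ ≥ (T-R)/(T-P) = (15-10)/(15-4) = 0.4545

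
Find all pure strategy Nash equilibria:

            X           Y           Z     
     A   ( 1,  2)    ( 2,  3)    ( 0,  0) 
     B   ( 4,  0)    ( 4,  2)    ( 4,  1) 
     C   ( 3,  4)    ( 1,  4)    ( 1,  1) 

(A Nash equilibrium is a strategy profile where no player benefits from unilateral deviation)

Nash equilibrium: (B, Y)

Work:
Best responses:
  P1 vs X: payoffs [1, 4, 3] → best response B (payoff 4)
  P1 vs Y: payoffs [2, 4, 1] → best response B (payoff 4)
  P1 vs Z: payoffs [0, 4, 1] → best response B (payoff 4)
  P2 vs A: payoffs [2, 3, 0] → best response Y (payoff 3)
  P2 vs B: payoffs [0, 2, 1] → best response Y (payoff 2)
  P2 vs C: payoffs [4, 4, 1] → best response X/Y (payoff 4)
Mutual best responses: (B,Y) → Nash equilibria.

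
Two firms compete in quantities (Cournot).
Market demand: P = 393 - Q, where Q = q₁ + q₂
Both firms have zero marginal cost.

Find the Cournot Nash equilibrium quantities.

q₁* = q₂* = 131.0; P* = 131.0

Work:
Profit: π_i = P·q_i = (a - q_i - q_j)·q_i
FOC: ∂π_i/∂q_i = a - 2q_i - q_j = 0
Reaction function: q_i = (393 - q_j)/2
Symmetry: q* = 393/3 = 131.0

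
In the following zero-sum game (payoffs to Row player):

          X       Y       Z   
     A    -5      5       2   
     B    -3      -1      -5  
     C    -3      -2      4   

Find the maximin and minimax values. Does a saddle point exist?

Maximin = -3, Minimax = -3, Saddle: True

Work:
Row minimums: [-5, -5, -3] → maximin = -3
Column maximums: [-3, 5, 4] → minimax = -3
Saddle point exists! Game value = -3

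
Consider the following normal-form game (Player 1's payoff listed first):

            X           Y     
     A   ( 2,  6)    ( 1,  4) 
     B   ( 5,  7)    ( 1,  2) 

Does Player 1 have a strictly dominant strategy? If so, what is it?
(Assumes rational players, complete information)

No strictly dominant strategy exists for Player 1

Work:
A strategy strictly dominates another if it gives a strictly higher payoff against every opponent action. Compare each pair of P1's strategies column-by-column:
  A vs B: [2 vs 5, 1 vs 1] → A does not strictly dominate B (column X: 2 ≤ 5)
  B vs A: [5 vs 2, 1 vs 1] → B does not strictly dominate A (column Y: 1 ≤ 1)
No single strategy strictly dominates all others → no strictly dominant strategy.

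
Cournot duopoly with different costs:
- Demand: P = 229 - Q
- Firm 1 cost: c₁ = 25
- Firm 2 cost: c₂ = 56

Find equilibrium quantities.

q₁* = 78.33, q₂* = 47.33

Work:
Reaction: q₁ = (229 - 25 - q₂)/2
Reaction: q₂ = (229 - 56 - q₁)/2
Solve simultaneously:
q₁* = (229 - 2×25 + 56)/3 = 78.33
q₂* = (229 - 2×56 + 25)/3 = 47.33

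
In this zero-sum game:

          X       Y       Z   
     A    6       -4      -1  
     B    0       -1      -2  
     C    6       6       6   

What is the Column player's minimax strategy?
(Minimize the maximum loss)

Column should play X or Y or Z (all achieve the minimum), value = 6

Work:
Column player minimizes Row's maximum payoff:
Column X: max payoff to Row = 6
Column Y: max payoff to Row = 6
Column Z: max payoff to Row = 6
Minimum is 6, achieved by columns X, Y, Z (tied).
Each of X or Y or Z is a minimax strategy.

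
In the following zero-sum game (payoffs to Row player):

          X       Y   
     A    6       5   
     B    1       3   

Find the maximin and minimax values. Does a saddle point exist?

Maximin = 5, Minimax = 5, Saddle: True

Work:
Row minimums: [5, 1] → maximin = 5
Column maximums: [6, 5] → minimax = 5
Saddle point exists! Game value = 5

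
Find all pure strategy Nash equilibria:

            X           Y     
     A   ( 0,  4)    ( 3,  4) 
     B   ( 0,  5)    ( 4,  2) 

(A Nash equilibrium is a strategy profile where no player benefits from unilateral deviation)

Nash equilibrium: (A, X), (B, X)

Work:
Best responses:
  P1 vs X: payoffs [0, 0] → best response A/B (payoff 0)
  P1 vs Y: payoffs [3, 4] → best response B (payoff 4)
  P2 vs A: payoffs [4, 4] → best response X/Y (payoff 4)
  P2 vs B: payoffs [5, 2] → best response X (payoff 5)
Mutual best responses: (A,X), (B,X) → Nash equilibria.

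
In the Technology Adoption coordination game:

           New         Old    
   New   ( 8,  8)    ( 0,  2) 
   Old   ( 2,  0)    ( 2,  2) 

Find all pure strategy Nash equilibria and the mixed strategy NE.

Pure NE: (New, New) and (Old, Old); Mixed NE: p = 0.25, q = 0.25

Work:
Check pure NE:
(New, New): (8, 8) - no unilateral deviation beneficial
(Old, Old): (2, 2) - no unilateral deviation beneficial
Mixed NE: P1 plays New with p = 0.25, P2 plays New with q = 0.25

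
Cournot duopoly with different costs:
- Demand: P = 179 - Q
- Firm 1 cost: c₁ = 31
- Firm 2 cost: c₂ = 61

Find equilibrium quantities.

q₁* = 59.33, q₂* = 29.33

Work:
Reaction: q₁ = (179 - 31 - q₂)/2
Reaction: q₂ = (179 - 61 - q₁)/2
Solve simultaneously:
q₁* = (179 - 2×31 + 61)/3 = 59.33
q₂* = (179 - 2×61 + 31)/3 = 29.33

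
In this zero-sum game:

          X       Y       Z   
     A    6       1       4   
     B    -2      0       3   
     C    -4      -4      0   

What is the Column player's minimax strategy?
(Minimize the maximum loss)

Column should play Y, value = 1

Work:
Column player minimizes Row's maximum payoff:
Column X: max payoff to Row = 6
Column Y: max payoff to Row = 1
Column Z: max payoff to Row = 4
Minimum is 1, achieved by column Y.
Minimax strategy: Y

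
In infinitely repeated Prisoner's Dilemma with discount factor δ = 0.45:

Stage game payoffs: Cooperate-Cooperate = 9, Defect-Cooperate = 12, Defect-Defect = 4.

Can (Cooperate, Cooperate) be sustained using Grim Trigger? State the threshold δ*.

δ* = 0.375; since δ = 0.45 ≥ 0.375, cooperation can be sustained

Work:
For Grim Trigger:
Cooperate forever: 9/(1-δ)
Defect then punished: 12 + 4·δ/(1-δ)
Need: 9/(1-δ) ≥ 12 + 4·δ/(1-δ)
Solving: δ ≥ (T-R)/(T-P) = (12-9)/(12-4) = 0.375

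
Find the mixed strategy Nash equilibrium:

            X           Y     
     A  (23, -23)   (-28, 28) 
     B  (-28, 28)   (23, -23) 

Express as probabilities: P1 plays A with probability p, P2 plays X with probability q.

p = 0.5, q = 0.5

Work:
Find probabilities that make opponent indifferent:
P2 chooses q to make P1 indifferent between A and B
P1 chooses p to make P2 indifferent between X and Y
Mixed NE: P1 plays (A: 0.5, B: 0.5), P2 plays (X: 0.5, Y: 0.5)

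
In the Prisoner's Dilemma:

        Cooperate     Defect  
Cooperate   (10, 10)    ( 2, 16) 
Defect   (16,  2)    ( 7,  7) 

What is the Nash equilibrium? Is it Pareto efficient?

(Defect, Defect) is NE; not Pareto efficient

Work:
Defect dominates Cooperate for both players:
If P2 cooperates: Defect (16) > Cooperate (10)
If P2 defects: Defect (7) > Cooperate (2)
NE: (Defect, Defect) with payoff (7, 7)
But (Cooperate, Cooperate) = (10, 10) Pareto dominates (7, 7)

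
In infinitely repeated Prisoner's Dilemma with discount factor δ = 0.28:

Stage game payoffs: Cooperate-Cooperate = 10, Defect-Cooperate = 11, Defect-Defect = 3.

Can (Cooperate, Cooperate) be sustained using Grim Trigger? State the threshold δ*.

δ* = 0.125; since δ = 0.28 ≥ 0.125, cooperation can be sustained

Work:
For Grim Trigger:
Cooperate forever: 10/(1-δ)
Defect then punished: 11 + 3·δ/(1-δ)
Need: 10/(1-δ) ≥ 11 + 3·δ/(1-δ)
Solving: δ ≥ (T-R)/(T-P) = (11-10)/(11-3) = 0.125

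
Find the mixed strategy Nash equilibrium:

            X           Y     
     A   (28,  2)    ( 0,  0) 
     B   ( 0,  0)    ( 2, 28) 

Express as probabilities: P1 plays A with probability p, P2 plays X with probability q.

p = 0.9333, q = 0.0667

Work:
Find probabilities that make opponent indifferent:
P2 chooses q to make P1 indifferent between A and B
P1 chooses p to make P2 indifferent between X and Y
Mixed NE: P1 plays (A: 0.9333, B: 0.0667), P2 plays (X: 0.0667, Y: 0.9333)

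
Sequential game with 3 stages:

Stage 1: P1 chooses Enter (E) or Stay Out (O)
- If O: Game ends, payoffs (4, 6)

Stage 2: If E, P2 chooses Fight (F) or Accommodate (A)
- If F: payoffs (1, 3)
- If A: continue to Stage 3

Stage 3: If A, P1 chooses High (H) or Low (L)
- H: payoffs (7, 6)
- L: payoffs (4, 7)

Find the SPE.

SPE: (E, A, H); Outcome (7, 6)

Work:
Stage 3: P1 chooses H (7 vs 4)
Stage 2: P2: F->3, A->6 (anticipating H). Choose A
Stage 1: P1: O->4, E->7 (anticipating A, H). Choose E
SPE path: E -> A -> H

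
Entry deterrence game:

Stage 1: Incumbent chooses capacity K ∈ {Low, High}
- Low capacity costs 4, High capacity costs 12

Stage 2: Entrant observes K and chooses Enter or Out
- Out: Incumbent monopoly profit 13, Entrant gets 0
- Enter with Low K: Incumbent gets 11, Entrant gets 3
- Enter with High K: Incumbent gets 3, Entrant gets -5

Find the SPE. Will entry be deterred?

SPE: (Low, Enter|Low, Out|High); Entry not deterred. Incumbent net profit = 7, Entrant gets 3

Work:
After Low K: Entrant enters (3 > 0)
After High K: Entrant stays out (-5 < 0)
Incumbent: Low → 11−4=7, High → 13−12=1
Incumbent chooses Low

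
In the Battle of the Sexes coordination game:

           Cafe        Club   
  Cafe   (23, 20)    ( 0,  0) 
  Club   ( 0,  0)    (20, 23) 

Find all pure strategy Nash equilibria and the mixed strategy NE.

Pure NE: (Cafe, Cafe) and (Club, Club); Mixed NE: p = 0.5349, q = 0.4651

Work:
Check pure NE:
(Cafe, Cafe): (23, 20) - no unilateral deviation beneficial
(Club, Club): (20, 23) - no unilateral deviation beneficial
Mixed NE: P1 plays Cafe with p = 0.5349, P2 plays Cafe with q = 0.4651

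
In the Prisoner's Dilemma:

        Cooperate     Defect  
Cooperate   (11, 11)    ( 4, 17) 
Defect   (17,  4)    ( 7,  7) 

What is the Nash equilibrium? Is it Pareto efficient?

(Defect, Defect) is NE; not Pareto efficient

Work:
Defect dominates Cooperate for both players:
If P2 cooperates: Defect (17) > Cooperate (11)
If P2 defects: Defect (7) > Cooperate (4)
NE: (Defect, Defect) with payoff (7, 7)
But (Cooperate, Cooperate) = (11, 11) Pareto dominates (7, 7)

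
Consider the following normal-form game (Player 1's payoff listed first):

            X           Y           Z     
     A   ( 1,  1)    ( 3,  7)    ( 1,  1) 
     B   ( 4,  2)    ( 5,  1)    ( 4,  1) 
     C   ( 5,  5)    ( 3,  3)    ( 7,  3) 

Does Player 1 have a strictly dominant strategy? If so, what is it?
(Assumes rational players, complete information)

No strictly dominant strategy exists for Player 1

Work:
A strategy strictly dominates another if it gives a strictly higher payoff against every opponent action. Compare each pair of P1's strategies column-by-column:
  A vs B: [1 vs 4, 3 vs 5, 1 vs 4] → A does not strictly dominate B (column X: 1 ≤ 4)
  A vs C: [1 vs 5, 3 vs 3, 1 vs 7] → A does not strictly dominate C (column X: 1 ≤ 5)
  B vs A: [4 vs 1, 5 vs 3, 4 vs 1] → B strictly dominates A
  B vs C: [4 vs 5, 5 vs 3, 4 vs 7] → B does not strictly dominate C (column X: 4 ≤ 5)
  C vs A: [5 vs 1, 3 vs 3, 7 vs 1] → C does not strictly dominate A (column Y: 3 ≤ 3)
  C vs B: [5 vs 4, 3 vs 5, 7 vs 4] → C does not strictly dominate B (column Y: 3 ≤ 5)
No single strategy strictly dominates all others → no strictly dominant strategy.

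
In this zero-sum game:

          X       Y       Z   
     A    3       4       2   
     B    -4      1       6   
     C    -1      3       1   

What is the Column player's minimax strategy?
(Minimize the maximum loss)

Column should play X, value = 3

Work:
Column player minimizes Row's maximum payoff:
Column X: max payoff to Row = 3
Column Y: max payoff to Row = 4
Column Z: max payoff to Row = 6
Minimum is 3, achieved by column X.
Minimax strategy: X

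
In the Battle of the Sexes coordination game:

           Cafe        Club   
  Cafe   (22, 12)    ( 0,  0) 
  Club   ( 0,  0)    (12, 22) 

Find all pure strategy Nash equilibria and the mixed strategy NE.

Pure NE: (Cafe, Cafe) and (Club, Club); Mixed NE: p = 0.6471, q = 0.3529

Work:
Check pure NE:
(Cafe, Cafe): (22, 12) - no unilateral deviation beneficial
(Club, Club): (12, 22) - no unilateral deviation beneficial
Mixed NE: P1 plays Cafe with p = 0.6471, P2 plays Cafe with q = 0.3529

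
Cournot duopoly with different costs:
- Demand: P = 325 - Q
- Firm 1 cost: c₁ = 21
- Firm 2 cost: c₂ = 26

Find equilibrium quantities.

q₁* = 103.0, q₂* = 98.0

Work:
Reaction: q₁ = (325 - 21 - q₂)/2
Reaction: q₂ = (325 - 26 - q₁)/2
Solve simultaneously:
q₁* = (325 - 2×21 + 26)/3 = 103.0
q₂* = (325 - 2×26 + 21)/3 = 98.0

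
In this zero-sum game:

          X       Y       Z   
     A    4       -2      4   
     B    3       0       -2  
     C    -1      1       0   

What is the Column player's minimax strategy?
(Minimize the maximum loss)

Column should play Y, value = 1

Work:
Column player minimizes Row's maximum payoff:
Column X: max payoff to Row = 4
Column Y: max payoff to Row = 1
Column Z: max payoff to Row = 4
Minimum is 1, achieved by column Y.
Minimax strategy: Y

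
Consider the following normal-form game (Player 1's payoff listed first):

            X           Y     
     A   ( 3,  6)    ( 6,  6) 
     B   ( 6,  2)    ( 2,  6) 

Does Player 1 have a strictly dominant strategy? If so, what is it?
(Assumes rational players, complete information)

No strictly dominant strategy exists for Player 1

Work:
A strategy strictly dominates another if it gives a strictly higher payoff against every opponent action. Compare each pair of P1's strategies column-by-column:
  A vs B: [3 vs 6, 6 vs 2] → A does not strictly dominate B (column X: 3 ≤ 6)
  B vs A: [6 vs 3, 2 vs 6] → B does not strictly dominate A (column Y: 2 ≤ 6)
No single strategy strictly dominates all others → no strictly dominant strategy.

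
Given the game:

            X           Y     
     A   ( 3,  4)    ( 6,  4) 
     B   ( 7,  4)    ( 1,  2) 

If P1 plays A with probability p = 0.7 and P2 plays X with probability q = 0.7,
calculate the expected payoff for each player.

E[P1] = 4.29, E[P2] = 3.82

Work:
E[P1] = p·q·π₁(A,X) + p·(1-q)·π₁(A,Y) + (1-p)·q·π₁(B,X) + (1-p)·(1-q)·π₁(B,Y)
= 0.7·0.7·3 + 0.7·0.3·6 + 0.3·0.7·7 + 0.3·0.3·1
= 4.29

E[P2] = 3.82 (similar calculation)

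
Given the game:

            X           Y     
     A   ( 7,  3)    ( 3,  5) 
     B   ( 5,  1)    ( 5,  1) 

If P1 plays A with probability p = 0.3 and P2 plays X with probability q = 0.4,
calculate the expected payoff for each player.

E[P1] = 4.88, E[P2] = 1.96

Work:
E[P1] = p·q·π₁(A,X) + p·(1-q)·π₁(A,Y) + (1-p)·q·π₁(B,X) + (1-p)·(1-q)·π₁(B,Y)
= 0.3·0.4·7 + 0.3·0.6·3 + 0.7·0.4·5 + 0.7·0.6·5
= 4.88

E[P2] = 1.96 (similar calculation)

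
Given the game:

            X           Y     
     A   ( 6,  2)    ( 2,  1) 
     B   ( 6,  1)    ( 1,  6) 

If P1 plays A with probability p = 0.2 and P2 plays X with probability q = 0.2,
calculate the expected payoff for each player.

E[P1] = 2.16, E[P2] = 4.24

Work:
E[P1] = p·q·π₁(A,X) + p·(1-q)·π₁(A,Y) + (1-p)·q·π₁(B,X) + (1-p)·(1-q)·π₁(B,Y)
= 0.2·0.2·6 + 0.2·0.8·2 + 0.8·0.2·6 + 0.8·0.8·1
= 2.16

E[P2] = 4.24 (similar calculation)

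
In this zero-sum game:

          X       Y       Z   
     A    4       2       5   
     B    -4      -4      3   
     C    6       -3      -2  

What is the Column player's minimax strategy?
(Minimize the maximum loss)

Column should play Y, value = 2

Work:
Column player minimizes Row's maximum payoff:
Column X: max payoff to Row = 6
Column Y: max payoff to Row = 2
Column Z: max payoff to Row = 5
Minimum is 2, achieved by column Y.
Minimax strategy: Y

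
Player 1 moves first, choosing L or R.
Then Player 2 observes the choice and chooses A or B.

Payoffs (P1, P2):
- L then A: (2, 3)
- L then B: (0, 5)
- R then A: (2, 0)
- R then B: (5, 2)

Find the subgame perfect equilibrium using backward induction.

P1 plays R, P2 plays B after L and B after R; Payoff (5, 2)

Work:
Backward induction:
After L: P2 chooses B → P1 gets 0
After R: P2 chooses B → P1 gets 5
P1 chooses R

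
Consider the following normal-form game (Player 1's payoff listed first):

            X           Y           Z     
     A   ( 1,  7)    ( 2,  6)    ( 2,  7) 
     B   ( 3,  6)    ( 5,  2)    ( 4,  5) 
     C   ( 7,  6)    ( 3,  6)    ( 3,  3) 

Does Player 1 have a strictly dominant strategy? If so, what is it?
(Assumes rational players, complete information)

No strictly dominant strategy exists for Player 1

Work:
A strategy strictly dominates another if it gives a strictly higher payoff against every opponent action. Compare each pair of P1's strategies column-by-column:
  A vs B: [1 vs 3, 2 vs 5, 2 vs 4] → A does not strictly dominate B (column X: 1 ≤ 3)
  A vs C: [1 vs 7, 2 vs 3, 2 vs 3] → A does not strictly dominate C (column X: 1 ≤ 7)
  B vs A: [3 vs 1, 5 vs 2, 4 vs 2] → B strictly dominates A
  B vs C: [3 vs 7, 5 vs 3, 4 vs 3] → B does not strictly dominate C (column X: 3 ≤ 7)
  C vs A: [7 vs 1, 3 vs 2, 3 vs 2] → C strictly dominates A
  C vs B: [7 vs 3, 3 vs 5, 3 vs 4] → C does not strictly dominate B (column Y: 3 ≤ 5)
No single strategy strictly dominates all others → no strictly dominant strategy.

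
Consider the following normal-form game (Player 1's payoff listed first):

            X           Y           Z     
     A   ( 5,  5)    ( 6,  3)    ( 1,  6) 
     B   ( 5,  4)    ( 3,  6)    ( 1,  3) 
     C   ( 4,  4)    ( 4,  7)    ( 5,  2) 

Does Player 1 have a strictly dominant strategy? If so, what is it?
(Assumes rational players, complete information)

No strictly dominant strategy exists for Player 1

Work:
A strategy strictly dominates another if it gives a strictly higher payoff against every opponent action. Compare each pair of P1's strategies column-by-column:
  A vs B: [5 vs 5, 6 vs 3, 1 vs 1] → A does not strictly dominate B (column X: 5 ≤ 5)
  A vs C: [5 vs 4, 6 vs 4, 1 vs 5] → A does not strictly dominate C (column Z: 1 ≤ 5)
  B vs A: [5 vs 5, 3 vs 6, 1 vs 1] → B does not strictly dominate A (column X: 5 ≤ 5)
  B vs C: [5 vs 4, 3 vs 4, 1 vs 5] → B does not strictly dominate C (column Y: 3 ≤ 4)
  C vs A: [4 vs 5, 4 vs 6, 5 vs 1] → C does not strictly dominate A (column X: 4 ≤ 5)
  C vs B: [4 vs 5, 4 vs 3, 5 vs 1] → C does not strictly dominate B (column X: 4 ≤ 5)
No single strategy strictly dominates all others → no strictly dominant strategy.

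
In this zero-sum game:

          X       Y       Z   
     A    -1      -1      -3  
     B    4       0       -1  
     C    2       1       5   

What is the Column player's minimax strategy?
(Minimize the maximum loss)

Column should play Y, value = 1

Work:
Column player minimizes Row's maximum payoff:
Column X: max payoff to Row = 4
Column Y: max payoff to Row = 1
Column Z: max payoff to Row = 5
Minimum is 1, achieved by column Y.
Minimax strategy: Y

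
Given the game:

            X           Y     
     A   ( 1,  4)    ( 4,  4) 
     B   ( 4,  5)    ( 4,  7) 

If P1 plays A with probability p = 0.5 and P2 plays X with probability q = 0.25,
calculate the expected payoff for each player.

E[P1] = 3.625, E[P2] = 5.25

Work:
E[P1] = p·q·π₁(A,X) + p·(1-q)·π₁(A,Y) + (1-p)·q·π₁(B,X) + (1-p)·(1-q)·π₁(B,Y)
= 0.5·0.25·1 + 0.5·0.75·4 + 0.5·0.25·4 + 0.5·0.75·4
= 3.625

E[P2] = 5.25 (similar calculation)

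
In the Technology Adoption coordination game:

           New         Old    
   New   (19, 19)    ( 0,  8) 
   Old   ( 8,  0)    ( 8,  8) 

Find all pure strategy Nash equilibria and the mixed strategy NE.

Pure NE: (New, New) and (Old, Old); Mixed NE: p = 0.4211, q = 0.4211

Work:
Check pure NE:
(New, New): (19, 19) - no unilateral deviation beneficial
(Old, Old): (8, 8) - no unilateral deviation beneficial
Mixed NE: P1 plays New with p = 0.4211, P2 plays New with q = 0.4211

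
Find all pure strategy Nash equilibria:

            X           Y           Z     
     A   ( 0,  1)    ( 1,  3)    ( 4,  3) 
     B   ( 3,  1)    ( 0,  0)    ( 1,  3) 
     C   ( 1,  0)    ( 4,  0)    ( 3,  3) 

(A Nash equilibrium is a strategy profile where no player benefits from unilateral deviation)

Nash equilibrium: (A, Z)

Work:
Best responses:
  P1 vs X: payoffs [0, 3, 1] → best response B (payoff 3)
  P1 vs Y: payoffs [1, 0, 4] → best response C (payoff 4)
  P1 vs Z: payoffs [4, 1, 3] → best response A (payoff 4)
  P2 vs A: payoffs [1, 3, 3] → best response Y/Z (payoff 3)
  P2 vs B: payoffs [1, 0, 3] → best response Z (payoff 3)
  P2 vs C: payoffs [0, 0, 3] → best response Z (payoff 3)
Mutual best responses: (A,Z) → Nash equilibria.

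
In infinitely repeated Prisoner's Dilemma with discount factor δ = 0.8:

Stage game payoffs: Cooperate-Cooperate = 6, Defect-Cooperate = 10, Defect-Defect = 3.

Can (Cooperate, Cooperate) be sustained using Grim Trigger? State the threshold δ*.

δ* = 0.5714; since δ = 0.8 ≥ 0.5714, cooperation can be sustained

Work:
For Grim Trigger:
Cooperate forever: 6/(1-δ)
Defect then punished: 10 + 3·δ/(1-δ)
Need: 6/(1-δ) ≥ 10 + 3·δ/(1-δ)
Solving: δ ≥ (T-R)/(T-P) = (10-6)/(10-3) = 0.5714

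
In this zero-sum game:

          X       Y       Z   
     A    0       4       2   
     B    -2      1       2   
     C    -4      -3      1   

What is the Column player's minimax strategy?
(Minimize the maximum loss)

Column should play X, value = 0

Work:
Column player minimizes Row's maximum payoff:
Column X: max payoff to Row = 0
Column Y: max payoff to Row = 4
Column Z: max payoff to Row = 2
Minimum is 0, achieved by column X.
Minimax strategy: X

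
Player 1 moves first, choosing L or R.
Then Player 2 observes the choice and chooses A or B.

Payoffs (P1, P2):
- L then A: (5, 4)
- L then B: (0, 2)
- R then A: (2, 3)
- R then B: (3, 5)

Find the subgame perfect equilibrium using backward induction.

P1 plays L, P2 plays A after L and B after R; Payoff (5, 4)

Work:
Backward induction:
After L: P2 chooses A → P1 gets 5
After R: P2 chooses B → P1 gets 3
P1 chooses L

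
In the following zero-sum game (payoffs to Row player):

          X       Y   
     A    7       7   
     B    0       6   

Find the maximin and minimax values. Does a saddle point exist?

Maximin = 7, Minimax = 7, Saddle: True

Work:
Row minimums: [7, 0] → maximin = 7
Column maximums: [7, 7] → minimax = 7
Saddle point exists! Game value = 7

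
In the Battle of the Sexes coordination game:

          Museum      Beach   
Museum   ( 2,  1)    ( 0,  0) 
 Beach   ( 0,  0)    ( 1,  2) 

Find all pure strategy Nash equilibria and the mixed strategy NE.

Pure NE: (Museum, Museum) and (Beach, Beach); Mixed NE: p = 0.6667, q = 0.3333

Work:
Check pure NE:
(Museum, Museum): (2, 1) - no unilateral deviation beneficial
(Beach, Beach): (1, 2) - no unilateral deviation beneficial
Mixed NE: P1 plays Museum with p = 0.6667, P2 plays Museum with q = 0.3333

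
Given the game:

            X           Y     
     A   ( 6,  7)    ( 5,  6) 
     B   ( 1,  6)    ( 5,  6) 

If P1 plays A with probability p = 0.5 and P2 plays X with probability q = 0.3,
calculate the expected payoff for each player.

E[P1] = 4.55, E[P2] = 6.15

Work:
E[P1] = p·q·π₁(A,X) + p·(1-q)·π₁(A,Y) + (1-p)·q·π₁(B,X) + (1-p)·(1-q)·π₁(B,Y)
= 0.5·0.3·6 + 0.5·0.7·5 + 0.5·0.3·1 + 0.5·0.7·5
= 4.55

E[P2] = 6.15 (similar calculation)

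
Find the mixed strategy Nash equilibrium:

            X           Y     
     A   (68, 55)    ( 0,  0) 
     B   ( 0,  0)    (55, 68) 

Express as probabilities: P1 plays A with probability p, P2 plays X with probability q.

p = 0.5528, q = 0.4472

Work:
Find probabilities that make opponent indifferent:
P2 chooses q to make P1 indifferent between A and B
P1 chooses p to make P2 indifferent between X and Y
Mixed NE: P1 plays (A: 0.5528, B: 0.4472), P2 plays (X: 0.4472, Y: 0.5528)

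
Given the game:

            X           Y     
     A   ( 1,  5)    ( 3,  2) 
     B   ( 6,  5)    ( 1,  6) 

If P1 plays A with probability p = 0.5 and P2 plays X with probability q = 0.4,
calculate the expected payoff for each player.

E[P1] = 2.6, E[P2] = 4.4

Work:
E[P1] = p·q·π₁(A,X) + p·(1-q)·π₁(A,Y) + (1-p)·q·π₁(B,X) + (1-p)·(1-q)·π₁(B,Y)
= 0.5·0.4·1 + 0.5·0.6·3 + 0.5·0.4·6 + 0.5·0.6·1
= 2.6

E[P2] = 4.4 (similar calculation)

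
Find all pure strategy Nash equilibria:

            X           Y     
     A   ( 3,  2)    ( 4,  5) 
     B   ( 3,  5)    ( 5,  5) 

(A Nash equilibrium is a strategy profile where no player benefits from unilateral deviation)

Nash equilibrium: (B, X), (B, Y)

Work:
Best responses:
  P1 vs X: payoffs [3, 3] → best response A/B (payoff 3)
  P1 vs Y: payoffs [4, 5] → best response B (payoff 5)
  P2 vs A: payoffs [2, 5] → best response Y (payoff 5)
  P2 vs B: payoffs [5, 5] → best response X/Y (payoff 5)
Mutual best responses: (B,X), (B,Y) → Nash equilibria.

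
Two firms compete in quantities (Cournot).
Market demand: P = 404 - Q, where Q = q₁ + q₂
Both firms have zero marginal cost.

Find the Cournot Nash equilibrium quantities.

q₁* = q₂* = 134.67; P* = 134.67

Work:
Profit: π_i = P·q_i = (a - q_i - q_j)·q_i
FOC: ∂π_i/∂q_i = a - 2q_i - q_j = 0
Reaction function: q_i = (404 - q_j)/2
Symmetry: q* = 404/3 = 134.67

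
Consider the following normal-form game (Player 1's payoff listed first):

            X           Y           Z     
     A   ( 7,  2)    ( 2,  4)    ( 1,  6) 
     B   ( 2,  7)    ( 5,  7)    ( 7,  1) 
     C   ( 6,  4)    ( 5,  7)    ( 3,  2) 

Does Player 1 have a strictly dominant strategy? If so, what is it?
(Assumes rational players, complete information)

No strictly dominant strategy exists for Player 1

Work:
A strategy strictly dominates another if it gives a strictly higher payoff against every opponent action. Compare each pair of P1's strategies column-by-column:
  A vs B: [7 vs 2, 2 vs 5, 1 vs 7] → A does not strictly dominate B (column Y: 2 ≤ 5)
  A vs C: [7 vs 6, 2 vs 5, 1 vs 3] → A does not strictly dominate C (column Y: 2 ≤ 5)
  B vs A: [2 vs 7, 5 vs 2, 7 vs 1] → B does not strictly dominate A (column X: 2 ≤ 7)
  B vs C: [2 vs 6, 5 vs 5, 7 vs 3] → B does not strictly dominate C (column X: 2 ≤ 6)
  C vs A: [6 vs 7, 5 vs 2, 3 vs 1] → C does not strictly dominate A (column X: 6 ≤ 7)
  C vs B: [6 vs 2, 5 vs 5, 3 vs 7] → C does not strictly dominate B (column Y: 5 ≤ 5)
No single strategy strictly dominates all others → no strictly dominant strategy.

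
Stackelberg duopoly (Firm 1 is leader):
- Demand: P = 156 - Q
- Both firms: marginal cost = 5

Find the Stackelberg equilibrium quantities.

q₁* (leader) = 75.5, q₂* (follower) = 37.75

Work:
Follower's reaction: q₂ = (a - c - q₁)/2
Leader substitutes: π₁ = q₁·(a - q₁ - (a-c-q₁)/2 - c)
FOC: q₁* = (156 - 5)/2 = 75.50
Then: q₂* = (156 - 5 - 75.5)/2 = 37.75
Leader has first-mover advantage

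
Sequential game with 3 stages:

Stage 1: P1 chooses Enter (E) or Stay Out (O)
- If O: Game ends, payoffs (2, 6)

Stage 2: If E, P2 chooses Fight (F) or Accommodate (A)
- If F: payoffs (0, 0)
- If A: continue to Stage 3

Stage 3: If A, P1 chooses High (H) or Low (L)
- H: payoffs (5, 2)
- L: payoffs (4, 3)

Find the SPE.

SPE: (E, A, H); Outcome (5, 2)

Work:
Stage 3: P1 chooses H (5 vs 4)
Stage 2: P2: F->0, A->2 (anticipating H). Choose A
Stage 1: P1: O->2, E->5 (anticipating A, H). Choose E
SPE path: E -> A -> H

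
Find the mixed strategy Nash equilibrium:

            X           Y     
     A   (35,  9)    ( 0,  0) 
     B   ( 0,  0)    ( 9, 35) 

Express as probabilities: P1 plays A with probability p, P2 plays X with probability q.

p = 0.7955, q = 0.2045

Work:
Find probabilities that make opponent indifferent:
P2 chooses q to make P1 indifferent between A and B
P1 chooses p to make P2 indifferent between X and Y
Mixed NE: P1 plays (A: 0.7955, B: 0.2045), P2 plays (X: 0.2045, Y: 0.7955)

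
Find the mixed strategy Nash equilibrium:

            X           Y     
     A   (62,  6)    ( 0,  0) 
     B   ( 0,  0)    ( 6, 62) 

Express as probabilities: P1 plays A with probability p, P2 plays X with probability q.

p = 0.9118, q = 0.0882

Work:
Find probabilities that make opponent indifferent:
P2 chooses q to make P1 indifferent between A and B
P1 chooses p to make P2 indifferent between X and Y
Mixed NE: P1 plays (A: 0.9118, B: 0.0882), P2 plays (X: 0.0882, Y: 0.9118)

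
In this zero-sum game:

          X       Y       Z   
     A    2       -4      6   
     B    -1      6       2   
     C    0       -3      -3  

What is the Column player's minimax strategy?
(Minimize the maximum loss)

Column should play X, value = 2

Work:
Column player minimizes Row's maximum payoff:
Column X: max payoff to Row = 2
Column Y: max payoff to Row = 6
Column Z: max payoff to Row = 6
Minimum is 2, achieved by column X.
Minimax strategy: X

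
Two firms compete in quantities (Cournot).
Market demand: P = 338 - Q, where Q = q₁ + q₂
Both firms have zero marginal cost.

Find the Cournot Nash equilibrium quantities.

q₁* = q₂* = 112.67; P* = 112.67

Work:
Profit: π_i = P·q_i = (a - q_i - q_j)·q_i
FOC: ∂π_i/∂q_i = a - 2q_i - q_j = 0
Reaction function: q_i = (338 - q_j)/2
Symmetry: q* = 338/3 = 112.67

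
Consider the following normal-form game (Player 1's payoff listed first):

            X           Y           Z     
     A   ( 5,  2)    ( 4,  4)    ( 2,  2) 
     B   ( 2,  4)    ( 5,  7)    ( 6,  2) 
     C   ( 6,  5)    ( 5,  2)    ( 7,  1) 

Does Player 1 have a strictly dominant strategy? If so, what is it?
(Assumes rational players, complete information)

No strictly dominant strategy exists for Player 1

Work:
A strategy strictly dominates another if it gives a strictly higher payoff against every opponent action. Compare each pair of P1's strategies column-by-column:
  A vs B: [5 vs 2, 4 vs 5, 2 vs 6] → A does not strictly dominate B (column Y: 4 ≤ 5)
  A vs C: [5 vs 6, 4 vs 5, 2 vs 7] → A does not strictly dominate C (column X: 5 ≤ 6)
  B vs A: [2 vs 5, 5 vs 4, 6 vs 2] → B does not strictly dominate A (column X: 2 ≤ 5)
  B vs C: [2 vs 6, 5 vs 5, 6 vs 7] → B does not strictly dominate C (column X: 2 ≤ 6)
  C vs A: [6 vs 5, 5 vs 4, 7 vs 2] → C strictly dominates A
  C vs B: [6 vs 2, 5 vs 5, 7 vs 6] → C does not strictly dominate B (column Y: 5 ≤ 5)
No single strategy strictly dominates all others → no strictly dominant strategy.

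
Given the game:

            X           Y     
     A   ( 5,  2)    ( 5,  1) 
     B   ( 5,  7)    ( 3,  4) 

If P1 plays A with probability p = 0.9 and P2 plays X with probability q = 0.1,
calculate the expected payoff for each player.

E[P1] = 4.82, E[P2] = 1.42

Work:
E[P1] = p·q·π₁(A,X) + p·(1-q)·π₁(A,Y) + (1-p)·q·π₁(B,X) + (1-p)·(1-q)·π₁(B,Y)
= 0.9·0.1·5 + 0.9·0.9·5 + 0.1·0.1·5 + 0.1·0.9·3
= 4.82

E[P2] = 1.42 (similar calculation)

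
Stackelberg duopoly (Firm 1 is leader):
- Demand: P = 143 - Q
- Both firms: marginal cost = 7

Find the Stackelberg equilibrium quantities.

q₁* (leader) = 68.0, q₂* (follower) = 34.0

Work:
Follower's reaction: q₂ = (a - c - q₁)/2
Leader substitutes: π₁ = q₁·(a - q₁ - (a-c-q₁)/2 - c)
FOC: q₁* = (143 - 7)/2 = 68.00
Then: q₂* = (143 - 7 - 68.0)/2 = 34.00
Leader has first-mover advantage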